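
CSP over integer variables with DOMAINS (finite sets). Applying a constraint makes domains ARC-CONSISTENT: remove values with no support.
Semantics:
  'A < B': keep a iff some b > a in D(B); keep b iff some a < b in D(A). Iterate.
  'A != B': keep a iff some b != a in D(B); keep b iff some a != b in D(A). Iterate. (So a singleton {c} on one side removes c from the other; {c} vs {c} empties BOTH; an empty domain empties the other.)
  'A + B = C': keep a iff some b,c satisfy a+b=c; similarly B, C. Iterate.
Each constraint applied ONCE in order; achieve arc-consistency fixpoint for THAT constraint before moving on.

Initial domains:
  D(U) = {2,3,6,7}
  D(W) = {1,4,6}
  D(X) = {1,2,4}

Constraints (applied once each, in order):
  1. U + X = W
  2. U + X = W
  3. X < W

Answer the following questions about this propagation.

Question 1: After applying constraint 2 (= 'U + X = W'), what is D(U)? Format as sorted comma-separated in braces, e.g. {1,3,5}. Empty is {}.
Constraint 1 (U + X = W) on D(U)={2,3,6,7} D(X)={1,2,4} D(W)={1,4,6}: U {2,3,6,7}->{2,3}; W {1,4,6}->{4,6}
Constraint 2 (U + X = W) on D(U)={2,3} D(X)={1,2,4} D(W)={4,6}: no change
So after constraint 2: D(U) = {2,3}

Answer: {2,3}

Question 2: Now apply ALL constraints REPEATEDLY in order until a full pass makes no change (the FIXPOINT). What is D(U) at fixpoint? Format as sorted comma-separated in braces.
Answer: {2,3}

Derivation:
pass 0 (initial): D(U)={2,3,6,7}
pass 1: U {2,3,6,7}->{2,3}; W {1,4,6}->{4,6}
pass 2: no change
Fixpoint after 2 passes: D(U) = {2,3}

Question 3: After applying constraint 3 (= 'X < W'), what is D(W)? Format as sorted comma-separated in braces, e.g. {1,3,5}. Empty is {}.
Answer: {4,6}

Derivation:
Constraint 1 (U + X = W) on D(U)={2,3,6,7} D(X)={1,2,4} D(W)={1,4,6}: U {2,3,6,7}->{2,3}; W {1,4,6}->{4,6}
Constraint 2 (U + X = W) on D(U)={2,3} D(X)={1,2,4} D(W)={4,6}: no change
Constraint 3 (X < W) on D(X)={1,2,4} D(W)={4,6}: no change
So after constraint 3: D(W) = {4,6}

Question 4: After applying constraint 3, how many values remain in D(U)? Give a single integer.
Constraint 1 (U + X = W) on D(U)={2,3,6,7} D(X)={1,2,4} D(W)={1,4,6}: U {2,3,6,7}->{2,3}; W {1,4,6}->{4,6}
Constraint 2 (U + X = W) on D(U)={2,3} D(X)={1,2,4} D(W)={4,6}: no change
Constraint 3 (X < W) on D(X)={1,2,4} D(W)={4,6}: no change
So after constraint 3: D(U)={2,3}, size = 2

Answer: 2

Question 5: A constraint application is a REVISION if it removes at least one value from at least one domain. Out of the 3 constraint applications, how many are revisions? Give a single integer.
Constraint 1 (U + X = W) on D(U)={2,3,6,7} D(X)={1,2,4} D(W)={1,4,6}: U {2,3,6,7}->{2,3}; W {1,4,6}->{4,6} => REVISION
Constraint 2 (U + X = W) on D(U)={2,3} D(X)={1,2,4} D(W)={4,6}: no change => not a revision
Constraint 3 (X < W) on D(X)={1,2,4} D(W)={4,6}: no change => not a revision
Total revisions = 1

Answer: 1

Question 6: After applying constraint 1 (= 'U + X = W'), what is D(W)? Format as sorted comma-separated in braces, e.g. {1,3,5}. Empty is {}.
Constraint 1 (U + X = W) on D(U)={2,3,6,7} D(X)={1,2,4} D(W)={1,4,6}: U {2,3,6,7}->{2,3}; W {1,4,6}->{4,6}
So after constraint 1: D(W) = {4,6}

Answer: {4,6}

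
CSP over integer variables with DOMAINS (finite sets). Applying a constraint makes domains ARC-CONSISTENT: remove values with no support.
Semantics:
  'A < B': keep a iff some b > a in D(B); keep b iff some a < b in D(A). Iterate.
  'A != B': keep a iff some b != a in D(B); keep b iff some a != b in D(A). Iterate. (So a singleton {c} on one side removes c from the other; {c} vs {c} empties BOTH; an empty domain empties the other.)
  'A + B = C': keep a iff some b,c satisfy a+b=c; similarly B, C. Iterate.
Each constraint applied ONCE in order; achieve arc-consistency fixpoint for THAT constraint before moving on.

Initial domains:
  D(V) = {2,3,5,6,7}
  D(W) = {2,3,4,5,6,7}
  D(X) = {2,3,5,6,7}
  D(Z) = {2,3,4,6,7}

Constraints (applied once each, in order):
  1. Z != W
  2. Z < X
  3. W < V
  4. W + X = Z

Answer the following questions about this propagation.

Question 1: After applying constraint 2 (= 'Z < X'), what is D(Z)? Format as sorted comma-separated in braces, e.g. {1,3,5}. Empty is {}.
Answer: {2,3,4,6}

Derivation:
Constraint 1 (Z != W) on D(Z)={2,3,4,6,7} D(W)={2,3,4,5,6,7}: no change
Constraint 2 (Z < X) on D(Z)={2,3,4,6,7} D(X)={2,3,5,6,7}: Z {2,3,4,6,7}->{2,3,4,6}; X {2,3,5,6,7}->{3,5,6,7}
So after constraint 2: D(Z) = {2,3,4,6}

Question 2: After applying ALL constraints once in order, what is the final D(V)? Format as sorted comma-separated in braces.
Answer: {3,5,6,7}

Derivation:
Constraint 1 (Z != W) on D(Z)={2,3,4,6,7} D(W)={2,3,4,5,6,7}: no change
Constraint 2 (Z < X) on D(Z)={2,3,4,6,7} D(X)={2,3,5,6,7}: Z {2,3,4,6,7}->{2,3,4,6}; X {2,3,5,6,7}->{3,5,6,7}
Constraint 3 (W < V) on D(W)={2,3,4,5,6,7} D(V)={2,3,5,6,7}: W {2,3,4,5,6,7}->{2,3,4,5,6}; V {2,3,5,6,7}->{3,5,6,7}
Constraint 4 (W + X = Z) on D(W)={2,3,4,5,6} D(X)={3,5,6,7} D(Z)={2,3,4,6}: W {2,3,4,5,6}->{3}; X {3,5,6,7}->{3}; Z {2,3,4,6}->{6}
So after all 4 constraints: D(V) = {3,5,6,7}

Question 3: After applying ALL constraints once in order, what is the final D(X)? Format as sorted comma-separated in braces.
Answer: {3}

Derivation:
Constraint 1 (Z != W) on D(Z)={2,3,4,6,7} D(W)={2,3,4,5,6,7}: no change
Constraint 2 (Z < X) on D(Z)={2,3,4,6,7} D(X)={2,3,5,6,7}: Z {2,3,4,6,7}->{2,3,4,6}; X {2,3,5,6,7}->{3,5,6,7}
Constraint 3 (W < V) on D(W)={2,3,4,5,6,7} D(V)={2,3,5,6,7}: W {2,3,4,5,6,7}->{2,3,4,5,6}; V {2,3,5,6,7}->{3,5,6,7}
Constraint 4 (W + X = Z) on D(W)={2,3,4,5,6} D(X)={3,5,6,7} D(Z)={2,3,4,6}: W {2,3,4,5,6}->{3}; X {3,5,6,7}->{3}; Z {2,3,4,6}->{6}
So after all 4 constraints: D(X) = {3}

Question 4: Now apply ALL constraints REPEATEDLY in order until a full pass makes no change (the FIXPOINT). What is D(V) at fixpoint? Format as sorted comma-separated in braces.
pass 0 (initial): D(V)={2,3,5,6,7}
pass 1: V {2,3,5,6,7}->{3,5,6,7}; W {2,3,4,5,6,7}->{3}; X {2,3,5,6,7}->{3}; Z {2,3,4,6,7}->{6}
pass 2: V {3,5,6,7}->{5,6,7}; W {3}->{}; X {3}->{}; Z {6}->{}
pass 3: V {5,6,7}->{}
pass 4: no change
Fixpoint after 4 passes: D(V) = {}

Answer: {}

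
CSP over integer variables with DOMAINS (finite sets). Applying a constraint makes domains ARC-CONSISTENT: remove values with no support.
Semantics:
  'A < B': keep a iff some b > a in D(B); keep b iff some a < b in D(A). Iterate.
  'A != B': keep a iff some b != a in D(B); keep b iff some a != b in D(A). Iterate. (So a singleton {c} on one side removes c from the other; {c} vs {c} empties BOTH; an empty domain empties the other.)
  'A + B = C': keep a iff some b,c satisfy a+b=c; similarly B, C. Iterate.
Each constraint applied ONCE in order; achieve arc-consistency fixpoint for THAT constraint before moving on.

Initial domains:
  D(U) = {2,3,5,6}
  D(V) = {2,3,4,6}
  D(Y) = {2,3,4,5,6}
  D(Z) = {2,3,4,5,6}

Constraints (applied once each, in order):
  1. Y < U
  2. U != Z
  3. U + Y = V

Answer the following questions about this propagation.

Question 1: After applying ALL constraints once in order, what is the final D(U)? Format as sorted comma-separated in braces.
Answer: {3}

Derivation:
Constraint 1 (Y < U) on D(Y)={2,3,4,5,6} D(U)={2,3,5,6}: Y {2,3,4,5,6}->{2,3,4,5}; U {2,3,5,6}->{3,5,6}
Constraint 2 (U != Z) on D(U)={3,5,6} D(Z)={2,3,4,5,6}: no change
Constraint 3 (U + Y = V) on D(U)={3,5,6} D(Y)={2,3,4,5} D(V)={2,3,4,6}: U {3,5,6}->{3}; Y {2,3,4,5}->{3}; V {2,3,4,6}->{6}
So after all 3 constraints: D(U) = {3}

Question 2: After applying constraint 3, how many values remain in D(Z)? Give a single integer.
Answer: 5

Derivation:
Constraint 1 (Y < U) on D(Y)={2,3,4,5,6} D(U)={2,3,5,6}: Y {2,3,4,5,6}->{2,3,4,5}; U {2,3,5,6}->{3,5,6}
Constraint 2 (U != Z) on D(U)={3,5,6} D(Z)={2,3,4,5,6}: no change
Constraint 3 (U + Y = V) on D(U)={3,5,6} D(Y)={2,3,4,5} D(V)={2,3,4,6}: U {3,5,6}->{3}; Y {2,3,4,5}->{3}; V {2,3,4,6}->{6}
So after constraint 3: D(Z)={2,3,4,5,6}, size = 5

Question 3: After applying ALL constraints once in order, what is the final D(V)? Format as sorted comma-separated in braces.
Answer: {6}

Derivation:
Constraint 1 (Y < U) on D(Y)={2,3,4,5,6} D(U)={2,3,5,6}: Y {2,3,4,5,6}->{2,3,4,5}; U {2,3,5,6}->{3,5,6}
Constraint 2 (U != Z) on D(U)={3,5,6} D(Z)={2,3,4,5,6}: no change
Constraint 3 (U + Y = V) on D(U)={3,5,6} D(Y)={2,3,4,5} D(V)={2,3,4,6}: U {3,5,6}->{3}; Y {2,3,4,5}->{3}; V {2,3,4,6}->{6}
So after all 3 constraints: D(V) = {6}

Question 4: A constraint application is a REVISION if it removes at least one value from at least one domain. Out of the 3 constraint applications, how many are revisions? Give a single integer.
Constraint 1 (Y < U) on D(Y)={2,3,4,5,6} D(U)={2,3,5,6}: Y {2,3,4,5,6}->{2,3,4,5}; U {2,3,5,6}->{3,5,6} => REVISION
Constraint 2 (U != Z) on D(U)={3,5,6} D(Z)={2,3,4,5,6}: no change => not a revision
Constraint 3 (U + Y = V) on D(U)={3,5,6} D(Y)={2,3,4,5} D(V)={2,3,4,6}: U {3,5,6}->{3}; Y {2,3,4,5}->{3}; V {2,3,4,6}->{6} => REVISION
Total revisions = 2

Answer: 2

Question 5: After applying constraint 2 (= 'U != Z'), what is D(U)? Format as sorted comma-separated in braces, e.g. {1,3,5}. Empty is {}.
Constraint 1 (Y < U) on D(Y)={2,3,4,5,6} D(U)={2,3,5,6}: Y {2,3,4,5,6}->{2,3,4,5}; U {2,3,5,6}->{3,5,6}
Constraint 2 (U != Z) on D(U)={3,5,6} D(Z)={2,3,4,5,6}: no change
So after constraint 2: D(U) = {3,5,6}

Answer: {3,5,6}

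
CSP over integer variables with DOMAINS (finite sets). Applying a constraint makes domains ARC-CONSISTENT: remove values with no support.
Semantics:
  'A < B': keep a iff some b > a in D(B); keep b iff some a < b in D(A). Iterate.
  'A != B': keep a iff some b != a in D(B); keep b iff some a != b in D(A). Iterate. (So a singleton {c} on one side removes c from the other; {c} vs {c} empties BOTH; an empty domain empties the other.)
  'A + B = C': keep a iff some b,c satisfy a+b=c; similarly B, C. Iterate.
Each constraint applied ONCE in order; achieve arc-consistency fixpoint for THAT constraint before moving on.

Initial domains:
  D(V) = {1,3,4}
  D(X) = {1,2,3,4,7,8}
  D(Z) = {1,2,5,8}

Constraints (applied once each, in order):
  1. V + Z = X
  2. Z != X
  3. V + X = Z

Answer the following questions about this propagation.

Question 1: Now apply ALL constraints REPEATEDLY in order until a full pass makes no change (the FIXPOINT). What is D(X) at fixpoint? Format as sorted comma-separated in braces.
pass 0 (initial): D(X)={1,2,3,4,7,8}
pass 1: V {1,3,4}->{1,3}; X {1,2,3,4,7,8}->{2,4}; Z {1,2,5,8}->{5}
pass 2: V {1,3}->{}; X {2,4}->{}; Z {5}->{}
pass 3: no change
Fixpoint after 3 passes: D(X) = {}

Answer: {}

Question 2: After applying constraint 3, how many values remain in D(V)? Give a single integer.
Constraint 1 (V + Z = X) on D(V)={1,3,4} D(Z)={1,2,5,8} D(X)={1,2,3,4,7,8}: V {1,3,4}->{1,3}; Z {1,2,5,8}->{1,2,5}; X {1,2,3,4,7,8}->{2,3,4,8}
Constraint 2 (Z != X) on D(Z)={1,2,5} D(X)={2,3,4,8}: no change
Constraint 3 (V + X = Z) on D(V)={1,3} D(X)={2,3,4,8} D(Z)={1,2,5}: X {2,3,4,8}->{2,4}; Z {1,2,5}->{5}
So after constraint 3: D(V)={1,3}, size = 2

Answer: 2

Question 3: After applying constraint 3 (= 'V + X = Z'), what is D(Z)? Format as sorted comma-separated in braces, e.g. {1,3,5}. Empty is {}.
Constraint 1 (V + Z = X) on D(V)={1,3,4} D(Z)={1,2,5,8} D(X)={1,2,3,4,7,8}: V {1,3,4}->{1,3}; Z {1,2,5,8}->{1,2,5}; X {1,2,3,4,7,8}->{2,3,4,8}
Constraint 2 (Z != X) on D(Z)={1,2,5} D(X)={2,3,4,8}: no change
Constraint 3 (V + X = Z) on D(V)={1,3} D(X)={2,3,4,8} D(Z)={1,2,5}: X {2,3,4,8}->{2,4}; Z {1,2,5}->{5}
So after constraint 3: D(Z) = {5}

Answer: {5}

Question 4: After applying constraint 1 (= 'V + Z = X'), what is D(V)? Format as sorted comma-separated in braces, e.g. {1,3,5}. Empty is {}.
Answer: {1,3}

Derivation:
Constraint 1 (V + Z = X) on D(V)={1,3,4} D(Z)={1,2,5,8} D(X)={1,2,3,4,7,8}: V {1,3,4}->{1,3}; Z {1,2,5,8}->{1,2,5}; X {1,2,3,4,7,8}->{2,3,4,8}
So after constraint 1: D(V) = {1,3}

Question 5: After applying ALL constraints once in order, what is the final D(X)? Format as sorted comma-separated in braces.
Constraint 1 (V + Z = X) on D(V)={1,3,4} D(Z)={1,2,5,8} D(X)={1,2,3,4,7,8}: V {1,3,4}->{1,3}; Z {1,2,5,8}->{1,2,5}; X {1,2,3,4,7,8}->{2,3,4,8}
Constraint 2 (Z != X) on D(Z)={1,2,5} D(X)={2,3,4,8}: no change
Constraint 3 (V + X = Z) on D(V)={1,3} D(X)={2,3,4,8} D(Z)={1,2,5}: X {2,3,4,8}->{2,4}; Z {1,2,5}->{5}
So after all 3 constraints: D(X) = {2,4}

Answer: {2,4}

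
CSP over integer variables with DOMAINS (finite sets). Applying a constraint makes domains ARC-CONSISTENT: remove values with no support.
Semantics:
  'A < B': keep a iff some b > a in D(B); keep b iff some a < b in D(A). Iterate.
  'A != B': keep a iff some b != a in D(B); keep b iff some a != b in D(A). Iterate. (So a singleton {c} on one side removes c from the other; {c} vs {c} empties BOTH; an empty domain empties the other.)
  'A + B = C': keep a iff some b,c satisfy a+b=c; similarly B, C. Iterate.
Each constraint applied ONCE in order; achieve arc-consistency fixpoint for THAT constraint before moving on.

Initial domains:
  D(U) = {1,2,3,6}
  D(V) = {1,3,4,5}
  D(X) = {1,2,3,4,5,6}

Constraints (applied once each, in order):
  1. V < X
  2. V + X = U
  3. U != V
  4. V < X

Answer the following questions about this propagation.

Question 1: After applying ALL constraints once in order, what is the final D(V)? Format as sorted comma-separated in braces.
Answer: {1,3,4}

Derivation:
Constraint 1 (V < X) on D(V)={1,3,4,5} D(X)={1,2,3,4,5,6}: X {1,2,3,4,5,6}->{2,3,4,5,6}
Constraint 2 (V + X = U) on D(V)={1,3,4,5} D(X)={2,3,4,5,6} D(U)={1,2,3,6}: V {1,3,4,5}->{1,3,4}; X {2,3,4,5,6}->{2,3,5}; U {1,2,3,6}->{3,6}
Constraint 3 (U != V) on D(U)={3,6} D(V)={1,3,4}: no change
Constraint 4 (V < X) on D(V)={1,3,4} D(X)={2,3,5}: no change
So after all 4 constraints: D(V) = {1,3,4}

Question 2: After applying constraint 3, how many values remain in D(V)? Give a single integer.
Answer: 3

Derivation:
Constraint 1 (V < X) on D(V)={1,3,4,5} D(X)={1,2,3,4,5,6}: X {1,2,3,4,5,6}->{2,3,4,5,6}
Constraint 2 (V + X = U) on D(V)={1,3,4,5} D(X)={2,3,4,5,6} D(U)={1,2,3,6}: V {1,3,4,5}->{1,3,4}; X {2,3,4,5,6}->{2,3,5}; U {1,2,3,6}->{3,6}
Constraint 3 (U != V) on D(U)={3,6} D(V)={1,3,4}: no change
So after constraint 3: D(V)={1,3,4}, size = 3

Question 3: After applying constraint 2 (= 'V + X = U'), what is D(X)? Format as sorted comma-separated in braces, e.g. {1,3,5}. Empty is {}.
Answer: {2,3,5}

Derivation:
Constraint 1 (V < X) on D(V)={1,3,4,5} D(X)={1,2,3,4,5,6}: X {1,2,3,4,5,6}->{2,3,4,5,6}
Constraint 2 (V + X = U) on D(V)={1,3,4,5} D(X)={2,3,4,5,6} D(U)={1,2,3,6}: V {1,3,4,5}->{1,3,4}; X {2,3,4,5,6}->{2,3,5}; U {1,2,3,6}->{3,6}
So after constraint 2: D(X) = {2,3,5}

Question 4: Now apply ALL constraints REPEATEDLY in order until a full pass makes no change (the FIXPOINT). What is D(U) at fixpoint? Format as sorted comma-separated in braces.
pass 0 (initial): D(U)={1,2,3,6}
pass 1: U {1,2,3,6}->{3,6}; V {1,3,4,5}->{1,3,4}; X {1,2,3,4,5,6}->{2,3,5}
pass 2: no change
Fixpoint after 2 passes: D(U) = {3,6}

Answer: {3,6}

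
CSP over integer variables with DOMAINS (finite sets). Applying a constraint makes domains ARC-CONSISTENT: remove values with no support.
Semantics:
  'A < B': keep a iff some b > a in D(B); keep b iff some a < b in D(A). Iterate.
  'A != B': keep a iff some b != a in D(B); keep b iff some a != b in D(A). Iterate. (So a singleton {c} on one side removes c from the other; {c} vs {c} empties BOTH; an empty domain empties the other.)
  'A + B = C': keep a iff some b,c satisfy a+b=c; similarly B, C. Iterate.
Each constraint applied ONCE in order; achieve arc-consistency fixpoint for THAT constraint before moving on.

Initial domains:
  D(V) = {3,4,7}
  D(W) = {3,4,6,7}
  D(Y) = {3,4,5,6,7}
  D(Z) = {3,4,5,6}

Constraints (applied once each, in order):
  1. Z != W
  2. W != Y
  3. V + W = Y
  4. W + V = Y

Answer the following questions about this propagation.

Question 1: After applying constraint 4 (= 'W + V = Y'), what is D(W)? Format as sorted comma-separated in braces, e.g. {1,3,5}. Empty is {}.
Answer: {3,4}

Derivation:
Constraint 1 (Z != W) on D(Z)={3,4,5,6} D(W)={3,4,6,7}: no change
Constraint 2 (W != Y) on D(W)={3,4,6,7} D(Y)={3,4,5,6,7}: no change
Constraint 3 (V + W = Y) on D(V)={3,4,7} D(W)={3,4,6,7} D(Y)={3,4,5,6,7}: V {3,4,7}->{3,4}; W {3,4,6,7}->{3,4}; Y {3,4,5,6,7}->{6,7}
Constraint 4 (W + V = Y) on D(W)={3,4} D(V)={3,4} D(Y)={6,7}: no change
So after constraint 4: D(W) = {3,4}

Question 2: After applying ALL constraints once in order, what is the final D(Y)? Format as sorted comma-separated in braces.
Answer: {6,7}

Derivation:
Constraint 1 (Z != W) on D(Z)={3,4,5,6} D(W)={3,4,6,7}: no change
Constraint 2 (W != Y) on D(W)={3,4,6,7} D(Y)={3,4,5,6,7}: no change
Constraint 3 (V + W = Y) on D(V)={3,4,7} D(W)={3,4,6,7} D(Y)={3,4,5,6,7}: V {3,4,7}->{3,4}; W {3,4,6,7}->{3,4}; Y {3,4,5,6,7}->{6,7}
Constraint 4 (W + V = Y) on D(W)={3,4} D(V)={3,4} D(Y)={6,7}: no change
So after all 4 constraints: D(Y) = {6,7}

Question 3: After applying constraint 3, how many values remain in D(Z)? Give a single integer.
Constraint 1 (Z != W) on D(Z)={3,4,5,6} D(W)={3,4,6,7}: no change
Constraint 2 (W != Y) on D(W)={3,4,6,7} D(Y)={3,4,5,6,7}: no change
Constraint 3 (V + W = Y) on D(V)={3,4,7} D(W)={3,4,6,7} D(Y)={3,4,5,6,7}: V {3,4,7}->{3,4}; W {3,4,6,7}->{3,4}; Y {3,4,5,6,7}->{6,7}
So after constraint 3: D(Z)={3,4,5,6}, size = 4

Answer: 4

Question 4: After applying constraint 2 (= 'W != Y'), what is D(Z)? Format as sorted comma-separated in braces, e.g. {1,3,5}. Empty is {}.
Constraint 1 (Z != W) on D(Z)={3,4,5,6} D(W)={3,4,6,7}: no change
Constraint 2 (W != Y) on D(W)={3,4,6,7} D(Y)={3,4,5,6,7}: no change
So after constraint 2: D(Z) = {3,4,5,6}

Answer: {3,4,5,6}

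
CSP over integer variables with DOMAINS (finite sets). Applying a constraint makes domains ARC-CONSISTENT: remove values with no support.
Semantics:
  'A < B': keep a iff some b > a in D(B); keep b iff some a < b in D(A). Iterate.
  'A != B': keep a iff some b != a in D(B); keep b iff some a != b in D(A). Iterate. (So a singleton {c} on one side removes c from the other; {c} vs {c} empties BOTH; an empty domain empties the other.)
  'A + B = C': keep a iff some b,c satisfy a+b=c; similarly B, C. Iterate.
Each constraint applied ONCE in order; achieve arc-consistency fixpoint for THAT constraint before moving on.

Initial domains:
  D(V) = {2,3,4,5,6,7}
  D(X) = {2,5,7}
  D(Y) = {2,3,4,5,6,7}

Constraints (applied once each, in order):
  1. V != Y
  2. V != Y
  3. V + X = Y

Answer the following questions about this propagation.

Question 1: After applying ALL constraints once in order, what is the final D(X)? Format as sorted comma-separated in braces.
Constraint 1 (V != Y) on D(V)={2,3,4,5,6,7} D(Y)={2,3,4,5,6,7}: no change
Constraint 2 (V != Y) on D(V)={2,3,4,5,6,7} D(Y)={2,3,4,5,6,7}: no change
Constraint 3 (V + X = Y) on D(V)={2,3,4,5,6,7} D(X)={2,5,7} D(Y)={2,3,4,5,6,7}: V {2,3,4,5,6,7}->{2,3,4,5}; X {2,5,7}->{2,5}; Y {2,3,4,5,6,7}->{4,5,6,7}
So after all 3 constraints: D(X) = {2,5}

Answer: {2,5}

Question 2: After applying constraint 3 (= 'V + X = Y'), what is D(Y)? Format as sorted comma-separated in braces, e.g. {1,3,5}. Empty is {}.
Constraint 1 (V != Y) on D(V)={2,3,4,5,6,7} D(Y)={2,3,4,5,6,7}: no change
Constraint 2 (V != Y) on D(V)={2,3,4,5,6,7} D(Y)={2,3,4,5,6,7}: no change
Constraint 3 (V + X = Y) on D(V)={2,3,4,5,6,7} D(X)={2,5,7} D(Y)={2,3,4,5,6,7}: V {2,3,4,5,6,7}->{2,3,4,5}; X {2,5,7}->{2,5}; Y {2,3,4,5,6,7}->{4,5,6,7}
So after constraint 3: D(Y) = {4,5,6,7}

Answer: {4,5,6,7}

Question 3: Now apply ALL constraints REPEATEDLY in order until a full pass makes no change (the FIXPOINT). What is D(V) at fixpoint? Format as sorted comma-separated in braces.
Answer: {2,3,4,5}

Derivation:
pass 0 (initial): D(V)={2,3,4,5,6,7}
pass 1: V {2,3,4,5,6,7}->{2,3,4,5}; X {2,5,7}->{2,5}; Y {2,3,4,5,6,7}->{4,5,6,7}
pass 2: no change
Fixpoint after 2 passes: D(V) = {2,3,4,5}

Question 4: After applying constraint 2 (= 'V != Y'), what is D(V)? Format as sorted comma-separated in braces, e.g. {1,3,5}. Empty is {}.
Answer: {2,3,4,5,6,7}

Derivation:
Constraint 1 (V != Y) on D(V)={2,3,4,5,6,7} D(Y)={2,3,4,5,6,7}: no change
Constraint 2 (V != Y) on D(V)={2,3,4,5,6,7} D(Y)={2,3,4,5,6,7}: no change
So after constraint 2: D(V) = {2,3,4,5,6,7}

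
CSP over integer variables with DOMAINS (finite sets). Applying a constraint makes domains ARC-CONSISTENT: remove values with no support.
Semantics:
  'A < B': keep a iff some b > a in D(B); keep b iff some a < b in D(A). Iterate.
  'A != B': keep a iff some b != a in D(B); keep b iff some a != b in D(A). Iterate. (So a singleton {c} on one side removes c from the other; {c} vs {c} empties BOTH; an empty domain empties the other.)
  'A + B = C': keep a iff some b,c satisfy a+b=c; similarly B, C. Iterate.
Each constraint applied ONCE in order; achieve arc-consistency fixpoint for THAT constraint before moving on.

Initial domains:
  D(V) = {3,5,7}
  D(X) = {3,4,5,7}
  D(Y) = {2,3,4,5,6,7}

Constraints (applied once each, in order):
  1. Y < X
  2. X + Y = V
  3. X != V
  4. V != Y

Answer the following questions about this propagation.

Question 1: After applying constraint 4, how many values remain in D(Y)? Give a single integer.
Answer: 3

Derivation:
Constraint 1 (Y < X) on D(Y)={2,3,4,5,6,7} D(X)={3,4,5,7}: Y {2,3,4,5,6,7}->{2,3,4,5,6}
Constraint 2 (X + Y = V) on D(X)={3,4,5,7} D(Y)={2,3,4,5,6} D(V)={3,5,7}: X {3,4,5,7}->{3,4,5}; Y {2,3,4,5,6}->{2,3,4}; V {3,5,7}->{5,7}
Constraint 3 (X != V) on D(X)={3,4,5} D(V)={5,7}: no change
Constraint 4 (V != Y) on D(V)={5,7} D(Y)={2,3,4}: no change
So after constraint 4: D(Y)={2,3,4}, size = 3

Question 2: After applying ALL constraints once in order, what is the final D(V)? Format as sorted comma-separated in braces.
Answer: {5,7}

Derivation:
Constraint 1 (Y < X) on D(Y)={2,3,4,5,6,7} D(X)={3,4,5,7}: Y {2,3,4,5,6,7}->{2,3,4,5,6}
Constraint 2 (X + Y = V) on D(X)={3,4,5,7} D(Y)={2,3,4,5,6} D(V)={3,5,7}: X {3,4,5,7}->{3,4,5}; Y {2,3,4,5,6}->{2,3,4}; V {3,5,7}->{5,7}
Constraint 3 (X != V) on D(X)={3,4,5} D(V)={5,7}: no change
Constraint 4 (V != Y) on D(V)={5,7} D(Y)={2,3,4}: no change
So after all 4 constraints: D(V) = {5,7}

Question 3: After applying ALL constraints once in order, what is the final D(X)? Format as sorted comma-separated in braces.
Constraint 1 (Y < X) on D(Y)={2,3,4,5,6,7} D(X)={3,4,5,7}: Y {2,3,4,5,6,7}->{2,3,4,5,6}
Constraint 2 (X + Y = V) on D(X)={3,4,5,7} D(Y)={2,3,4,5,6} D(V)={3,5,7}: X {3,4,5,7}->{3,4,5}; Y {2,3,4,5,6}->{2,3,4}; V {3,5,7}->{5,7}
Constraint 3 (X != V) on D(X)={3,4,5} D(V)={5,7}: no change
Constraint 4 (V != Y) on D(V)={5,7} D(Y)={2,3,4}: no change
So after all 4 constraints: D(X) = {3,4,5}

Answer: {3,4,5}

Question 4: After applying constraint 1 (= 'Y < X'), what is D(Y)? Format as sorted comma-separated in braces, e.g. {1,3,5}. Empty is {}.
Answer: {2,3,4,5,6}

Derivation:
Constraint 1 (Y < X) on D(Y)={2,3,4,5,6,7} D(X)={3,4,5,7}: Y {2,3,4,5,6,7}->{2,3,4,5,6}
So after constraint 1: D(Y) = {2,3,4,5,6}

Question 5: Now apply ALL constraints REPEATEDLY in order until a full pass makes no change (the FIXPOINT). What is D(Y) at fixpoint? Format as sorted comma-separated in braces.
pass 0 (initial): D(Y)={2,3,4,5,6,7}
pass 1: V {3,5,7}->{5,7}; X {3,4,5,7}->{3,4,5}; Y {2,3,4,5,6,7}->{2,3,4}
pass 2: no change
Fixpoint after 2 passes: D(Y) = {2,3,4}

Answer: {2,3,4}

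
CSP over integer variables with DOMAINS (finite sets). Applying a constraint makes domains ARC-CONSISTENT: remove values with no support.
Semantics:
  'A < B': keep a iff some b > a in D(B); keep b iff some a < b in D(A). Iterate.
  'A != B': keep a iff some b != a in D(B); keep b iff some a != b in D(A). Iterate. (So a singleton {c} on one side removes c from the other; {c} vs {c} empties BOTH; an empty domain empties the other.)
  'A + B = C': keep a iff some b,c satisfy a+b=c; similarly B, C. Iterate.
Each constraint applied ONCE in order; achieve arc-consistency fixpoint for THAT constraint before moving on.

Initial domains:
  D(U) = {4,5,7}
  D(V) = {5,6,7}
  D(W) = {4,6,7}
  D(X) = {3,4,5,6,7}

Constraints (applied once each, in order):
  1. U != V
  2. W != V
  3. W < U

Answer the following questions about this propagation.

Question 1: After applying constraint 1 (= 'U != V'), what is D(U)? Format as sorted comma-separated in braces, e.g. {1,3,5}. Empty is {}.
Constraint 1 (U != V) on D(U)={4,5,7} D(V)={5,6,7}: no change
So after constraint 1: D(U) = {4,5,7}

Answer: {4,5,7}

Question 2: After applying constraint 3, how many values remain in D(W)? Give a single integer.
Constraint 1 (U != V) on D(U)={4,5,7} D(V)={5,6,7}: no change
Constraint 2 (W != V) on D(W)={4,6,7} D(V)={5,6,7}: no change
Constraint 3 (W < U) on D(W)={4,6,7} D(U)={4,5,7}: W {4,6,7}->{4,6}; U {4,5,7}->{5,7}
So after constraint 3: D(W)={4,6}, size = 2

Answer: 2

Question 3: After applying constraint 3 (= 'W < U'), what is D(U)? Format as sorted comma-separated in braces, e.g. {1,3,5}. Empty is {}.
Answer: {5,7}

Derivation:
Constraint 1 (U != V) on D(U)={4,5,7} D(V)={5,6,7}: no change
Constraint 2 (W != V) on D(W)={4,6,7} D(V)={5,6,7}: no change
Constraint 3 (W < U) on D(W)={4,6,7} D(U)={4,5,7}: W {4,6,7}->{4,6}; U {4,5,7}->{5,7}
So after constraint 3: D(U) = {5,7}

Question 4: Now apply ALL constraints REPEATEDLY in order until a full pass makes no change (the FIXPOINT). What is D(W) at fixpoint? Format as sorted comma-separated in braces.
pass 0 (initial): D(W)={4,6,7}
pass 1: U {4,5,7}->{5,7}; W {4,6,7}->{4,6}
pass 2: no change
Fixpoint after 2 passes: D(W) = {4,6}

Answer: {4,6}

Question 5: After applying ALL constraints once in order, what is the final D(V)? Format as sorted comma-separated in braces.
Constraint 1 (U != V) on D(U)={4,5,7} D(V)={5,6,7}: no change
Constraint 2 (W != V) on D(W)={4,6,7} D(V)={5,6,7}: no change
Constraint 3 (W < U) on D(W)={4,6,7} D(U)={4,5,7}: W {4,6,7}->{4,6}; U {4,5,7}->{5,7}
So after all 3 constraints: D(V) = {5,6,7}

Answer: {5,6,7}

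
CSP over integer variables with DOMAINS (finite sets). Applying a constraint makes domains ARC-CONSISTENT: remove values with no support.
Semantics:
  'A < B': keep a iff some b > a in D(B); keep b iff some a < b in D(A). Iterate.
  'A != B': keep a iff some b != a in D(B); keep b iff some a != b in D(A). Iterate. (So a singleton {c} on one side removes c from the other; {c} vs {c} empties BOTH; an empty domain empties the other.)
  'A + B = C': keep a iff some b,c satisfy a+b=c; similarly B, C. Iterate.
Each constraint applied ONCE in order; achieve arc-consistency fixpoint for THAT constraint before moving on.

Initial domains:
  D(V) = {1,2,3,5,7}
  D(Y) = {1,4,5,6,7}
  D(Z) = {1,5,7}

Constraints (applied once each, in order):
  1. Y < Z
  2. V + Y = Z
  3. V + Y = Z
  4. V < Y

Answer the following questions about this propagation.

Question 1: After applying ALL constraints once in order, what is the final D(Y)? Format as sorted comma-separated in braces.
Constraint 1 (Y < Z) on D(Y)={1,4,5,6,7} D(Z)={1,5,7}: Y {1,4,5,6,7}->{1,4,5,6}; Z {1,5,7}->{5,7}
Constraint 2 (V + Y = Z) on D(V)={1,2,3,5,7} D(Y)={1,4,5,6} D(Z)={5,7}: V {1,2,3,5,7}->{1,2,3}; Y {1,4,5,6}->{4,5,6}
Constraint 3 (V + Y = Z) on D(V)={1,2,3} D(Y)={4,5,6} D(Z)={5,7}: no change
Constraint 4 (V < Y) on D(V)={1,2,3} D(Y)={4,5,6}: no change
So after all 4 constraints: D(Y) = {4,5,6}

Answer: {4,5,6}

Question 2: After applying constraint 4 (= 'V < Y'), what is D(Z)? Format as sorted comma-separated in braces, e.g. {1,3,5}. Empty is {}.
Constraint 1 (Y < Z) on D(Y)={1,4,5,6,7} D(Z)={1,5,7}: Y {1,4,5,6,7}->{1,4,5,6}; Z {1,5,7}->{5,7}
Constraint 2 (V + Y = Z) on D(V)={1,2,3,5,7} D(Y)={1,4,5,6} D(Z)={5,7}: V {1,2,3,5,7}->{1,2,3}; Y {1,4,5,6}->{4,5,6}
Constraint 3 (V + Y = Z) on D(V)={1,2,3} D(Y)={4,5,6} D(Z)={5,7}: no change
Constraint 4 (V < Y) on D(V)={1,2,3} D(Y)={4,5,6}: no change
So after constraint 4: D(Z) = {5,7}

Answer: {5,7}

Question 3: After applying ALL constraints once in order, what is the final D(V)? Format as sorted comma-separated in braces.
Answer: {1,2,3}

Derivation:
Constraint 1 (Y < Z) on D(Y)={1,4,5,6,7} D(Z)={1,5,7}: Y {1,4,5,6,7}->{1,4,5,6}; Z {1,5,7}->{5,7}
Constraint 2 (V + Y = Z) on D(V)={1,2,3,5,7} D(Y)={1,4,5,6} D(Z)={5,7}: V {1,2,3,5,7}->{1,2,3}; Y {1,4,5,6}->{4,5,6}
Constraint 3 (V + Y = Z) on D(V)={1,2,3} D(Y)={4,5,6} D(Z)={5,7}: no change
Constraint 4 (V < Y) on D(V)={1,2,3} D(Y)={4,5,6}: no change
So after all 4 constraints: D(V) = {1,2,3}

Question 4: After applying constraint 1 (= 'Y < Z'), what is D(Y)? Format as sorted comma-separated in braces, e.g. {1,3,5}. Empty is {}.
Answer: {1,4,5,6}

Derivation:
Constraint 1 (Y < Z) on D(Y)={1,4,5,6,7} D(Z)={1,5,7}: Y {1,4,5,6,7}->{1,4,5,6}; Z {1,5,7}->{5,7}
So after constraint 1: D(Y) = {1,4,5,6}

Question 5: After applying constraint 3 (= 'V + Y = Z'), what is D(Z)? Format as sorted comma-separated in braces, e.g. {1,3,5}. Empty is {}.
Constraint 1 (Y < Z) on D(Y)={1,4,5,6,7} D(Z)={1,5,7}: Y {1,4,5,6,7}->{1,4,5,6}; Z {1,5,7}->{5,7}
Constraint 2 (V + Y = Z) on D(V)={1,2,3,5,7} D(Y)={1,4,5,6} D(Z)={5,7}: V {1,2,3,5,7}->{1,2,3}; Y {1,4,5,6}->{4,5,6}
Constraint 3 (V + Y = Z) on D(V)={1,2,3} D(Y)={4,5,6} D(Z)={5,7}: no change
So after constraint 3: D(Z) = {5,7}

Answer: {5,7}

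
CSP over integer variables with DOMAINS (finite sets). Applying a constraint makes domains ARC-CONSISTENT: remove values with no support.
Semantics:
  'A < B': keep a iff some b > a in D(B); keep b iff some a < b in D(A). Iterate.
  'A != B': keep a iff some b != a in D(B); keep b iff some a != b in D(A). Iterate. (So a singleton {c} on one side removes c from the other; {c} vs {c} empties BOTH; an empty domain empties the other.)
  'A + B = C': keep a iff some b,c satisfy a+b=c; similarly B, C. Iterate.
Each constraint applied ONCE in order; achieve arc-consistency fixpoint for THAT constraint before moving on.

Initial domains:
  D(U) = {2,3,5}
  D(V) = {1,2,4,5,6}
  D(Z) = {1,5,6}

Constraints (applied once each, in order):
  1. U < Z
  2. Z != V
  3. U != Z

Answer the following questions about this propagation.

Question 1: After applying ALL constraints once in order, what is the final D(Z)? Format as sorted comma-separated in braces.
Answer: {5,6}

Derivation:
Constraint 1 (U < Z) on D(U)={2,3,5} D(Z)={1,5,6}: Z {1,5,6}->{5,6}
Constraint 2 (Z != V) on D(Z)={5,6} D(V)={1,2,4,5,6}: no change
Constraint 3 (U != Z) on D(U)={2,3,5} D(Z)={5,6}: no change
So after all 3 constraints: D(Z) = {5,6}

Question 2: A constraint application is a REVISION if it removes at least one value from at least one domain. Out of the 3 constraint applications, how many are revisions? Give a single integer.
Constraint 1 (U < Z) on D(U)={2,3,5} D(Z)={1,5,6}: Z {1,5,6}->{5,6} => REVISION
Constraint 2 (Z != V) on D(Z)={5,6} D(V)={1,2,4,5,6}: no change => not a revision
Constraint 3 (U != Z) on D(U)={2,3,5} D(Z)={5,6}: no change => not a revision
Total revisions = 1

Answer: 1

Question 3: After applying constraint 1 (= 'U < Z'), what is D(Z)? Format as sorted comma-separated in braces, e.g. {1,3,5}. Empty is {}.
Answer: {5,6}

Derivation:
Constraint 1 (U < Z) on D(U)={2,3,5} D(Z)={1,5,6}: Z {1,5,6}->{5,6}
So after constraint 1: D(Z) = {5,6}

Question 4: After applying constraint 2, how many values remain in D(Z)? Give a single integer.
Constraint 1 (U < Z) on D(U)={2,3,5} D(Z)={1,5,6}: Z {1,5,6}->{5,6}
Constraint 2 (Z != V) on D(Z)={5,6} D(V)={1,2,4,5,6}: no change
So after constraint 2: D(Z)={5,6}, size = 2

Answer: 2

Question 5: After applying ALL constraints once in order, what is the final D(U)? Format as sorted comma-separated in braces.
Constraint 1 (U < Z) on D(U)={2,3,5} D(Z)={1,5,6}: Z {1,5,6}->{5,6}
Constraint 2 (Z != V) on D(Z)={5,6} D(V)={1,2,4,5,6}: no change
Constraint 3 (U != Z) on D(U)={2,3,5} D(Z)={5,6}: no change
So after all 3 constraints: D(U) = {2,3,5}

Answer: {2,3,5}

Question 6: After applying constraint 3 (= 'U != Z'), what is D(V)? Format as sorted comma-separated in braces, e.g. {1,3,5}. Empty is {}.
Answer: {1,2,4,5,6}

Derivation:
Constraint 1 (U < Z) on D(U)={2,3,5} D(Z)={1,5,6}: Z {1,5,6}->{5,6}
Constraint 2 (Z != V) on D(Z)={5,6} D(V)={1,2,4,5,6}: no change
Constraint 3 (U != Z) on D(U)={2,3,5} D(Z)={5,6}: no change
So after constraint 3: D(V) = {1,2,4,5,6}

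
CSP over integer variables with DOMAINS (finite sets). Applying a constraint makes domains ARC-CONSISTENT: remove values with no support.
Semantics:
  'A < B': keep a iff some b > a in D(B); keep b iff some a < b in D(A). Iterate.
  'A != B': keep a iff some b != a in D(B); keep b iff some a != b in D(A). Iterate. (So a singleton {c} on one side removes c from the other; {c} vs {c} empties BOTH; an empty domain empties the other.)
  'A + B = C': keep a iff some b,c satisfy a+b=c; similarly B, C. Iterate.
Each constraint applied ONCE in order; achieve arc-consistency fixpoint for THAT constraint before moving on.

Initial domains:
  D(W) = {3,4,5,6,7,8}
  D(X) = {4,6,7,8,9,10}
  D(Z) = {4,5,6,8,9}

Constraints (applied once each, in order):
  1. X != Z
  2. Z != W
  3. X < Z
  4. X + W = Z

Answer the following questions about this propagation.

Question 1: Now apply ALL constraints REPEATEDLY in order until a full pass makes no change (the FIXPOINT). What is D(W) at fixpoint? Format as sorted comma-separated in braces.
Answer: {3,4,5}

Derivation:
pass 0 (initial): D(W)={3,4,5,6,7,8}
pass 1: W {3,4,5,6,7,8}->{3,4,5}; X {4,6,7,8,9,10}->{4,6}; Z {4,5,6,8,9}->{8,9}
pass 2: no change
Fixpoint after 2 passes: D(W) = {3,4,5}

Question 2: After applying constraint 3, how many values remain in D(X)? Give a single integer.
Constraint 1 (X != Z) on D(X)={4,6,7,8,9,10} D(Z)={4,5,6,8,9}: no change
Constraint 2 (Z != W) on D(Z)={4,5,6,8,9} D(W)={3,4,5,6,7,8}: no change
Constraint 3 (X < Z) on D(X)={4,6,7,8,9,10} D(Z)={4,5,6,8,9}: X {4,6,7,8,9,10}->{4,6,7,8}; Z {4,5,6,8,9}->{5,6,8,9}
So after constraint 3: D(X)={4,6,7,8}, size = 4

Answer: 4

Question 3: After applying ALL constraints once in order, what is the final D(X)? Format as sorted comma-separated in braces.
Constraint 1 (X != Z) on D(X)={4,6,7,8,9,10} D(Z)={4,5,6,8,9}: no change
Constraint 2 (Z != W) on D(Z)={4,5,6,8,9} D(W)={3,4,5,6,7,8}: no change
Constraint 3 (X < Z) on D(X)={4,6,7,8,9,10} D(Z)={4,5,6,8,9}: X {4,6,7,8,9,10}->{4,6,7,8}; Z {4,5,6,8,9}->{5,6,8,9}
Constraint 4 (X + W = Z) on D(X)={4,6,7,8} D(W)={3,4,5,6,7,8} D(Z)={5,6,8,9}: X {4,6,7,8}->{4,6}; W {3,4,5,6,7,8}->{3,4,5}; Z {5,6,8,9}->{8,9}
So after all 4 constraints: D(X) = {4,6}

Answer: {4,6}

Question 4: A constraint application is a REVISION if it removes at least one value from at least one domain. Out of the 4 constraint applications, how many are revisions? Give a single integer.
Constraint 1 (X != Z) on D(X)={4,6,7,8,9,10} D(Z)={4,5,6,8,9}: no change => not a revision
Constraint 2 (Z != W) on D(Z)={4,5,6,8,9} D(W)={3,4,5,6,7,8}: no change => not a revision
Constraint 3 (X < Z) on D(X)={4,6,7,8,9,10} D(Z)={4,5,6,8,9}: X {4,6,7,8,9,10}->{4,6,7,8}; Z {4,5,6,8,9}->{5,6,8,9} => REVISION
Constraint 4 (X + W = Z) on D(X)={4,6,7,8} D(W)={3,4,5,6,7,8} D(Z)={5,6,8,9}: X {4,6,7,8}->{4,6}; W {3,4,5,6,7,8}->{3,4,5}; Z {5,6,8,9}->{8,9} => REVISION
Total revisions = 2

Answer: 2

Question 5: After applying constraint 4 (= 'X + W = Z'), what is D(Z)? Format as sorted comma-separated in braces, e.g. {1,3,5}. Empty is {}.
Answer: {8,9}

Derivation:
Constraint 1 (X != Z) on D(X)={4,6,7,8,9,10} D(Z)={4,5,6,8,9}: no change
Constraint 2 (Z != W) on D(Z)={4,5,6,8,9} D(W)={3,4,5,6,7,8}: no change
Constraint 3 (X < Z) on D(X)={4,6,7,8,9,10} D(Z)={4,5,6,8,9}: X {4,6,7,8,9,10}->{4,6,7,8}; Z {4,5,6,8,9}->{5,6,8,9}
Constraint 4 (X + W = Z) on D(X)={4,6,7,8} D(W)={3,4,5,6,7,8} D(Z)={5,6,8,9}: X {4,6,7,8}->{4,6}; W {3,4,5,6,7,8}->{3,4,5}; Z {5,6,8,9}->{8,9}
So after constraint 4: D(Z) = {8,9}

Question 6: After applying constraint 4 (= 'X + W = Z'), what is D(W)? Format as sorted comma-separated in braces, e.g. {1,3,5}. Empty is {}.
Answer: {3,4,5}

Derivation:
Constraint 1 (X != Z) on D(X)={4,6,7,8,9,10} D(Z)={4,5,6,8,9}: no change
Constraint 2 (Z != W) on D(Z)={4,5,6,8,9} D(W)={3,4,5,6,7,8}: no change
Constraint 3 (X < Z) on D(X)={4,6,7,8,9,10} D(Z)={4,5,6,8,9}: X {4,6,7,8,9,10}->{4,6,7,8}; Z {4,5,6,8,9}->{5,6,8,9}
Constraint 4 (X + W = Z) on D(X)={4,6,7,8} D(W)={3,4,5,6,7,8} D(Z)={5,6,8,9}: X {4,6,7,8}->{4,6}; W {3,4,5,6,7,8}->{3,4,5}; Z {5,6,8,9}->{8,9}
So after constraint 4: D(W) = {3,4,5}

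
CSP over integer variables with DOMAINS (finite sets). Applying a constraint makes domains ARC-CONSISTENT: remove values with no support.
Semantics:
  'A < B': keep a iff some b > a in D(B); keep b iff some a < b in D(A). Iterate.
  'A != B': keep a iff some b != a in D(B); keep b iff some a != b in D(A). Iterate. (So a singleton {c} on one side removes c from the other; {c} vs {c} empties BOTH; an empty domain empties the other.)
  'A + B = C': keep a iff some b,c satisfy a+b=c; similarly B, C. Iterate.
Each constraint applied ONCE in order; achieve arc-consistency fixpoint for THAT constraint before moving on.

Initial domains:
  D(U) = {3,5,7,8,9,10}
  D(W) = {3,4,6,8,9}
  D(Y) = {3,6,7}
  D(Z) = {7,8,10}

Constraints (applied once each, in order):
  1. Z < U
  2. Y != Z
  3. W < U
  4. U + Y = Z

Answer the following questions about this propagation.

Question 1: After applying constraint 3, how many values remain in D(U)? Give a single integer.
Answer: 3

Derivation:
Constraint 1 (Z < U) on D(Z)={7,8,10} D(U)={3,5,7,8,9,10}: Z {7,8,10}->{7,8}; U {3,5,7,8,9,10}->{8,9,10}
Constraint 2 (Y != Z) on D(Y)={3,6,7} D(Z)={7,8}: no change
Constraint 3 (W < U) on D(W)={3,4,6,8,9} D(U)={8,9,10}: no change
So after constraint 3: D(U)={8,9,10}, size = 3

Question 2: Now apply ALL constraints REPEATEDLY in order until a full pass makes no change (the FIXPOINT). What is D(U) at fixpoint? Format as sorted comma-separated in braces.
pass 0 (initial): D(U)={3,5,7,8,9,10}
pass 1: U {3,5,7,8,9,10}->{}; Y {3,6,7}->{}; Z {7,8,10}->{}
pass 2: W {3,4,6,8,9}->{}
pass 3: no change
Fixpoint after 3 passes: D(U) = {}

Answer: {}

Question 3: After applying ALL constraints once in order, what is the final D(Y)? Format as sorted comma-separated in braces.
Constraint 1 (Z < U) on D(Z)={7,8,10} D(U)={3,5,7,8,9,10}: Z {7,8,10}->{7,8}; U {3,5,7,8,9,10}->{8,9,10}
Constraint 2 (Y != Z) on D(Y)={3,6,7} D(Z)={7,8}: no change
Constraint 3 (W < U) on D(W)={3,4,6,8,9} D(U)={8,9,10}: no change
Constraint 4 (U + Y = Z) on D(U)={8,9,10} D(Y)={3,6,7} D(Z)={7,8}: U {8,9,10}->{}; Y {3,6,7}->{}; Z {7,8}->{}
So after all 4 constraints: D(Y) = {}

Answer: {}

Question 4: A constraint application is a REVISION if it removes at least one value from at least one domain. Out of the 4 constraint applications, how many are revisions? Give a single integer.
Answer: 2

Derivation:
Constraint 1 (Z < U) on D(Z)={7,8,10} D(U)={3,5,7,8,9,10}: Z {7,8,10}->{7,8}; U {3,5,7,8,9,10}->{8,9,10} => REVISION
Constraint 2 (Y != Z) on D(Y)={3,6,7} D(Z)={7,8}: no change => not a revision
Constraint 3 (W < U) on D(W)={3,4,6,8,9} D(U)={8,9,10}: no change => not a revision
Constraint 4 (U + Y = Z) on D(U)={8,9,10} D(Y)={3,6,7} D(Z)={7,8}: U {8,9,10}->{}; Y {3,6,7}->{}; Z {7,8}->{} => REVISION
Total revisions = 2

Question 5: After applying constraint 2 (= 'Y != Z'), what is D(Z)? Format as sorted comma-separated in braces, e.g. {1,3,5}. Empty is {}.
Answer: {7,8}

Derivation:
Constraint 1 (Z < U) on D(Z)={7,8,10} D(U)={3,5,7,8,9,10}: Z {7,8,10}->{7,8}; U {3,5,7,8,9,10}->{8,9,10}
Constraint 2 (Y != Z) on D(Y)={3,6,7} D(Z)={7,8}: no change
So after constraint 2: D(Z) = {7,8}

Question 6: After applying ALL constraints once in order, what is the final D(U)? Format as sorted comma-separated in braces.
Constraint 1 (Z < U) on D(Z)={7,8,10} D(U)={3,5,7,8,9,10}: Z {7,8,10}->{7,8}; U {3,5,7,8,9,10}->{8,9,10}
Constraint 2 (Y != Z) on D(Y)={3,6,7} D(Z)={7,8}: no change
Constraint 3 (W < U) on D(W)={3,4,6,8,9} D(U)={8,9,10}: no change
Constraint 4 (U + Y = Z) on D(U)={8,9,10} D(Y)={3,6,7} D(Z)={7,8}: U {8,9,10}->{}; Y {3,6,7}->{}; Z {7,8}->{}
So after all 4 constraints: D(U) = {}

Answer: {}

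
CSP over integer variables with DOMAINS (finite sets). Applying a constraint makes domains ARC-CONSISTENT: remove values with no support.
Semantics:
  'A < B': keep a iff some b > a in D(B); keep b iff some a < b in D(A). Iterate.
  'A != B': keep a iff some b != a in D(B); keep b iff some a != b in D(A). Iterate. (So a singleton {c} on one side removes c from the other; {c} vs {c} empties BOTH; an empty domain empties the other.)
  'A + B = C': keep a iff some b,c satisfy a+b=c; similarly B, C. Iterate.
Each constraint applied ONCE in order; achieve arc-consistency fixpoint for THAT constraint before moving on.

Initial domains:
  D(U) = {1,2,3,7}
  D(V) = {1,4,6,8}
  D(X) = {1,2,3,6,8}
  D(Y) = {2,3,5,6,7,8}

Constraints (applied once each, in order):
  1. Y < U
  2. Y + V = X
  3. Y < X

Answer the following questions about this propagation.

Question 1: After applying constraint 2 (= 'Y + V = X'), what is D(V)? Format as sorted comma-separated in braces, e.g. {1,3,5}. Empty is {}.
Answer: {1,4,6}

Derivation:
Constraint 1 (Y < U) on D(Y)={2,3,5,6,7,8} D(U)={1,2,3,7}: Y {2,3,5,6,7,8}->{2,3,5,6}; U {1,2,3,7}->{3,7}
Constraint 2 (Y + V = X) on D(Y)={2,3,5,6} D(V)={1,4,6,8} D(X)={1,2,3,6,8}: Y {2,3,5,6}->{2,5}; V {1,4,6,8}->{1,4,6}; X {1,2,3,6,8}->{3,6,8}
So after constraint 2: D(V) = {1,4,6}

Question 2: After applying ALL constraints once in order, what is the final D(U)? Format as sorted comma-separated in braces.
Answer: {3,7}

Derivation:
Constraint 1 (Y < U) on D(Y)={2,3,5,6,7,8} D(U)={1,2,3,7}: Y {2,3,5,6,7,8}->{2,3,5,6}; U {1,2,3,7}->{3,7}
Constraint 2 (Y + V = X) on D(Y)={2,3,5,6} D(V)={1,4,6,8} D(X)={1,2,3,6,8}: Y {2,3,5,6}->{2,5}; V {1,4,6,8}->{1,4,6}; X {1,2,3,6,8}->{3,6,8}
Constraint 3 (Y < X) on D(Y)={2,5} D(X)={3,6,8}: no change
So after all 3 constraints: D(U) = {3,7}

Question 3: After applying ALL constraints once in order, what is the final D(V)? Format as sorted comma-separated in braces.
Constraint 1 (Y < U) on D(Y)={2,3,5,6,7,8} D(U)={1,2,3,7}: Y {2,3,5,6,7,8}->{2,3,5,6}; U {1,2,3,7}->{3,7}
Constraint 2 (Y + V = X) on D(Y)={2,3,5,6} D(V)={1,4,6,8} D(X)={1,2,3,6,8}: Y {2,3,5,6}->{2,5}; V {1,4,6,8}->{1,4,6}; X {1,2,3,6,8}->{3,6,8}
Constraint 3 (Y < X) on D(Y)={2,5} D(X)={3,6,8}: no change
So after all 3 constraints: D(V) = {1,4,6}

Answer: {1,4,6}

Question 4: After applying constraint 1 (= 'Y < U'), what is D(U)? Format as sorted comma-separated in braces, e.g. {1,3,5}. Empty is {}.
Answer: {3,7}

Derivation:
Constraint 1 (Y < U) on D(Y)={2,3,5,6,7,8} D(U)={1,2,3,7}: Y {2,3,5,6,7,8}->{2,3,5,6}; U {1,2,3,7}->{3,7}
So after constraint 1: D(U) = {3,7}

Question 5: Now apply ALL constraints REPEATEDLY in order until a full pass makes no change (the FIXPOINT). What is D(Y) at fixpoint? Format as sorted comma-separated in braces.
pass 0 (initial): D(Y)={2,3,5,6,7,8}
pass 1: U {1,2,3,7}->{3,7}; V {1,4,6,8}->{1,4,6}; X {1,2,3,6,8}->{3,6,8}; Y {2,3,5,6,7,8}->{2,5}
pass 2: no change
Fixpoint after 2 passes: D(Y) = {2,5}

Answer: {2,5}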